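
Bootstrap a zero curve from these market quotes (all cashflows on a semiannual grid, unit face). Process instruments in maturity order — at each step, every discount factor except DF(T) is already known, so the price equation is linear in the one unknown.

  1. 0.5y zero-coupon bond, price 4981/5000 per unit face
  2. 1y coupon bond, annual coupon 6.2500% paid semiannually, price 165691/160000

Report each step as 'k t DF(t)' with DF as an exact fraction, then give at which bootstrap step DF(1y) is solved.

step 1 [0.5y] zero: DF = P = 4981/5000 ≈ 0.996200
step 2 [1y] bond c/2=1/32: DF=(165691/160000 − 1/32·(0.996200))/(1+1/32) = 487/500 ≈ 0.974000

1 1/2 4981/5000
2 1 487/500
DF(1y) is solved at step 2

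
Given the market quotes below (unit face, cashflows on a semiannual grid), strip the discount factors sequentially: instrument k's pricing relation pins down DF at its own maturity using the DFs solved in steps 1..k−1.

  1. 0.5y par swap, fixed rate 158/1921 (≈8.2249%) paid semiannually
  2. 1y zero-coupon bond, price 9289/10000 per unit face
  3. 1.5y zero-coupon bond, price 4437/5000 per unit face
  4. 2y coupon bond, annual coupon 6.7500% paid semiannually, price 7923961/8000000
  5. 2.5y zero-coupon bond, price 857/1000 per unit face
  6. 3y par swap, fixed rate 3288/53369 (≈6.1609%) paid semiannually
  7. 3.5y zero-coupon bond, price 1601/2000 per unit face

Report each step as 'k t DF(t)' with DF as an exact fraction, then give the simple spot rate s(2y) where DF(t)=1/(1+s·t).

step 1 [0.5y] swap r/2=79/1921: DF=(1 − 79/1921·(0))/(1+79/1921) = 1921/2000 ≈ 0.960500
step 2 [1y] zero: DF = P = 9289/10000 ≈ 0.928900
step 3 [1.5y] zero: DF = P = 4437/5000 ≈ 0.887400
step 4 [2y] bond c/2=27/800: DF=(7923961/8000000 − 27/800·(0.960500+0.928900+0.887400))/(1+27/800) = 347/400 ≈ 0.867500
step 5 [2.5y] zero: DF = P = 857/1000 ≈ 0.857000
step 6 [3y] swap r/2=1644/53369: DF=(1 − 1644/53369·(0.960500+0.928900+0.887400+0.867500+0.857000))/(1+1644/53369) = 2089/2500 ≈ 0.835600
step 7 [3.5y] zero: DF = P = 1601/2000 ≈ 0.800500

1 1/2 1921/2000
2 1 9289/10000
3 3/2 4437/5000
4 2 347/400
5 5/2 857/1000
6 3 2089/2500
7 7/2 1601/2000
s(2y) = (1/(347/400) − 1)/(2) = 53/694 ≈ 7.6369%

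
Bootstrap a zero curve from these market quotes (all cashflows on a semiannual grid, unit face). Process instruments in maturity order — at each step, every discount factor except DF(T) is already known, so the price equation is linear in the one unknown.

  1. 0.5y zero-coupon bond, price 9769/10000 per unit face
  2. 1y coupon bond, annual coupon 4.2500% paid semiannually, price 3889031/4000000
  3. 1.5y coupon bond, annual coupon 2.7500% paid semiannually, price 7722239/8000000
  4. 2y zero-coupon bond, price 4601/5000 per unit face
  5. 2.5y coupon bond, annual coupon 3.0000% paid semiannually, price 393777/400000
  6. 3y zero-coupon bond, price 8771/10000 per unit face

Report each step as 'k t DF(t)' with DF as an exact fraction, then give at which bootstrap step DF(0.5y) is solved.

step 1 [0.5y] zero: DF = P = 9769/10000 ≈ 0.976900
step 2 [1y] bond c/2=17/800: DF=(3889031/4000000 − 17/800·(0.976900))/(1+17/800) = 9317/10000 ≈ 0.931700
step 3 [1.5y] bond c/2=11/800: DF=(7722239/8000000 − 11/800·(0.976900+0.931700))/(1+11/800) = 9263/10000 ≈ 0.926300
step 4 [2y] zero: DF = P = 4601/5000 ≈ 0.920200
step 5 [2.5y] bond c/2=3/200: DF=(393777/400000 − 3/200·(0.976900+0.931700+0.926300+0.920200))/(1+3/200) = 1143/1250 ≈ 0.914400
step 6 [3y] zero: DF = P = 8771/10000 ≈ 0.877100

1 1/2 9769/10000
2 1 9317/10000
3 3/2 9263/10000
4 2 4601/5000
5 5/2 1143/1250
6 3 8771/10000
DF(0.5y) is solved at step 1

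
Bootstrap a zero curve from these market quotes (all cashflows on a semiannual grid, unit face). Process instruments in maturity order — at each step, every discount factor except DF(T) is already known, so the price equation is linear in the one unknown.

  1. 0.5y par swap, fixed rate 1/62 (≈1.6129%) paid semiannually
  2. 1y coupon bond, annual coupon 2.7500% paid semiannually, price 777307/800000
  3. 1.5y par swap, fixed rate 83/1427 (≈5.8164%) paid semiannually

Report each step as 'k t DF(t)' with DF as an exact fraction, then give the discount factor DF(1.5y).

step 1 [0.5y] swap r/2=1/124: DF=(1 − 1/124·(0))/(1+1/124) = 124/125 ≈ 0.992000
step 2 [1y] bond c/2=11/800: DF=(777307/800000 − 11/800·(0.992000))/(1+11/800) = 189/200 ≈ 0.945000
step 3 [1.5y] swap r/2=83/2854: DF=(1 − 83/2854·(0.992000+0.945000))/(1+83/2854) = 917/1000 ≈ 0.917000

1 1/2 124/125
2 1 189/200
3 3/2 917/1000
DF(1.5y) = 917/1000 ≈ 0.917000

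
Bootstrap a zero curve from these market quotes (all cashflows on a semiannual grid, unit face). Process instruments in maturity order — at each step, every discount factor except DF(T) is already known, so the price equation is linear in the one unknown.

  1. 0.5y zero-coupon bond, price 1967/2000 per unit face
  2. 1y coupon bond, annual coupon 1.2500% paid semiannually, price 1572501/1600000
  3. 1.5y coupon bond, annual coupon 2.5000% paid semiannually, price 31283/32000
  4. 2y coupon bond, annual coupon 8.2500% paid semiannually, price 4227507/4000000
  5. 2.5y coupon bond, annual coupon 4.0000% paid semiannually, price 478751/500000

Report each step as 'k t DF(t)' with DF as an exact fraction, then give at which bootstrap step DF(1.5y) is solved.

1 1/2 1967/2000
2 1 4853/5000
3 3/2 4707/5000
4 2 9003/10000
5 5/2 8643/10000
DF(1.5y) is solved at step 3

step 1 [0.5y] zero: DF = P = 1967/2000 ≈ 0.983500
step 2 [1y] bond c/2=1/160: DF=(1572501/1600000 − 1/160·(0.983500))/(1+1/160) = 4853/5000 ≈ 0.970600
step 3 [1.5y] bond c/2=1/80: DF=(31283/32000 − 1/80·(0.983500+0.970600))/(1+1/80) = 4707/5000 ≈ 0.941400
step 4 [2y] bond c/2=33/800: DF=(4227507/4000000 − 33/800·(0.983500+0.970600+0.941400))/(1+33/800) = 9003/10000 ≈ 0.900300
step 5 [2.5y] bond c/2=1/50: DF=(478751/500000 − 1/50·(0.983500+0.970600+0.941400+0.900300))/(1+1/50) = 8643/10000 ≈ 0.864300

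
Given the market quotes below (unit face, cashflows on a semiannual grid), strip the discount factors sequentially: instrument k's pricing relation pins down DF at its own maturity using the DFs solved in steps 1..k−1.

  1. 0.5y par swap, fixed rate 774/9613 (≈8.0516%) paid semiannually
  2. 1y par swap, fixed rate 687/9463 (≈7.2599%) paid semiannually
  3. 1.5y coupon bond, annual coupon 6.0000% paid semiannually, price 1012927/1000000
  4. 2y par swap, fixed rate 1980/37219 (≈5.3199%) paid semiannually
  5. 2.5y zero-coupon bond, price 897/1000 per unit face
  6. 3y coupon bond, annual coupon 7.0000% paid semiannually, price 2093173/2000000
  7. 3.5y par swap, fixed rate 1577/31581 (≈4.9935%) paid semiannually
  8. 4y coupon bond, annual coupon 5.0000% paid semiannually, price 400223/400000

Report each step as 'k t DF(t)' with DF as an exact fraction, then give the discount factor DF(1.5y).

step 1 [0.5y] swap r/2=387/9613: DF=(1 − 387/9613·(0))/(1+387/9613) = 9613/10000 ≈ 0.961300
step 2 [1y] swap r/2=687/18926: DF=(1 − 687/18926·(0.961300))/(1+687/18926) = 9313/10000 ≈ 0.931300
step 3 [1.5y] bond c/2=3/100: DF=(1012927/1000000 − 3/100·(0.961300+0.931300))/(1+3/100) = 9283/10000 ≈ 0.928300
step 4 [2y] swap r/2=990/37219: DF=(1 − 990/37219·(0.961300+0.931300+0.928300))/(1+990/37219) = 901/1000 ≈ 0.901000
step 5 [2.5y] zero: DF = P = 897/1000 ≈ 0.897000
step 6 [3y] bond c/2=7/200: DF=(2093173/2000000 − 7/200·(0.961300+0.931300+0.928300+0.901000+0.897000))/(1+7/200) = 171/200 ≈ 0.855000
step 7 [3.5y] swap r/2=1577/63162: DF=(1 − 1577/63162·(0.961300+0.931300+0.928300+0.901000+0.897000+0.855000))/(1+1577/63162) = 8423/10000 ≈ 0.842300
step 8 [4y] bond c/2=1/40: DF=(400223/400000 − 1/40·(0.961300+0.931300+0.928300+0.901000+0.897000+0.855000+0.842300))/(1+1/40) = 8221/10000 ≈ 0.822100

1 1/2 9613/10000
2 1 9313/10000
3 3/2 9283/10000
4 2 901/1000
5 5/2 897/1000
6 3 171/200
7 7/2 8423/10000
8 4 8221/10000
DF(1.5y) = 9283/10000 ≈ 0.928300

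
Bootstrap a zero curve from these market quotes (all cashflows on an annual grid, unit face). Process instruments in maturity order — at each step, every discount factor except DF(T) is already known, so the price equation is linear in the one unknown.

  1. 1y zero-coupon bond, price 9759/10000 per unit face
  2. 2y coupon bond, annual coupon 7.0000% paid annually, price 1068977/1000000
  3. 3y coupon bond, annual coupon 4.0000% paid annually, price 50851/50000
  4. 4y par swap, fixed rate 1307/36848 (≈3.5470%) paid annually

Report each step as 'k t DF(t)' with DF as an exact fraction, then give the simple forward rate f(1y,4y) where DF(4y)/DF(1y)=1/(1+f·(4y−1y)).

1 1 9759/10000
2 2 1169/1250
3 3 2261/2500
4 4 8693/10000
f(1y,4y) = ((9759/10000)/(8693/10000) − 1)/(3) = 1066/26079 ≈ 4.0876%

step 1 [1y] zero: DF = P = 9759/10000 ≈ 0.975900
step 2 [2y] bond c/1=7/100: DF=(1068977/1000000 − 7/100·(0.975900))/(1+7/100) = 1169/1250 ≈ 0.935200
step 3 [3y] bond c/1=1/25: DF=(50851/50000 − 1/25·(0.975900+0.935200))/(1+1/25) = 2261/2500 ≈ 0.904400
step 4 [4y] swap r/1=1307/36848: DF=(1 − 1307/36848·(0.975900+0.935200+0.904400))/(1+1307/36848) = 8693/10000 ≈ 0.869300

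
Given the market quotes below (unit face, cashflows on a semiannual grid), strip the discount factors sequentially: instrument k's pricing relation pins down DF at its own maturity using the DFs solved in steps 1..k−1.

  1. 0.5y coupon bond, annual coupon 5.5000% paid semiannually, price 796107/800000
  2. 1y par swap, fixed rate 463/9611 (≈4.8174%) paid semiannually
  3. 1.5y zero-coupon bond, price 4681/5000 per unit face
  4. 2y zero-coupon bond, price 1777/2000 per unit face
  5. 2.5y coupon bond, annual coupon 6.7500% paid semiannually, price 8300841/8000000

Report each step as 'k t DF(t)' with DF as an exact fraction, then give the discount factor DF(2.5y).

step 1 [0.5y] bond c/2=11/400: DF=(796107/800000 − 11/400·(0))/(1+11/400) = 1937/2000 ≈ 0.968500
step 2 [1y] swap r/2=463/19222: DF=(1 − 463/19222·(0.968500))/(1+463/19222) = 9537/10000 ≈ 0.953700
step 3 [1.5y] zero: DF = P = 4681/5000 ≈ 0.936200
step 4 [2y] zero: DF = P = 1777/2000 ≈ 0.888500
step 5 [2.5y] bond c/2=27/800: DF=(8300841/8000000 − 27/800·(0.968500+0.953700+0.936200+0.888500))/(1+27/800) = 4407/5000 ≈ 0.881400

1 1/2 1937/2000
2 1 9537/10000
3 3/2 4681/5000
4 2 1777/2000
5 5/2 4407/5000
DF(2.5y) = 4407/5000 ≈ 0.881400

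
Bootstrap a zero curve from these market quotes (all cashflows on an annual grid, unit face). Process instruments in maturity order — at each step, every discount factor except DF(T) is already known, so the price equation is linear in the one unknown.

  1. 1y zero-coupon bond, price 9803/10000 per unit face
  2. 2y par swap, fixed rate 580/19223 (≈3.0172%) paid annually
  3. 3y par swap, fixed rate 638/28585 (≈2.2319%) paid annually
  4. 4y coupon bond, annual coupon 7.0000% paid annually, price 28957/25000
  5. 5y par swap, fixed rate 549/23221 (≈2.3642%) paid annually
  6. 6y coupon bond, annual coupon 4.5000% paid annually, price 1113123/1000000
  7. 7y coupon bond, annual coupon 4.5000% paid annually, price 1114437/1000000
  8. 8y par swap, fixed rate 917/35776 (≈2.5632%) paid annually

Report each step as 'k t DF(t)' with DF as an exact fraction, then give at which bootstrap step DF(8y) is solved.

step 1 [1y] zero: DF = P = 9803/10000 ≈ 0.980300
step 2 [2y] swap r/1=580/19223: DF=(1 − 580/19223·(0.980300))/(1+580/19223) = 471/500 ≈ 0.942000
step 3 [3y] swap r/1=638/28585: DF=(1 − 638/28585·(0.980300+0.942000))/(1+638/28585) = 4681/5000 ≈ 0.936200
step 4 [4y] bond c/1=7/100: DF=(28957/25000 − 7/100·(0.980300+0.942000+0.936200))/(1+7/100) = 1791/2000 ≈ 0.895500
step 5 [5y] swap r/1=549/23221: DF=(1 − 549/23221·(0.980300+0.942000+0.936200+0.895500))/(1+549/23221) = 4451/5000 ≈ 0.890200
step 6 [6y] bond c/1=9/200: DF=(1113123/1000000 − 9/200·(0.980300+0.942000+0.936200+0.895500+0.890200))/(1+9/200) = 2163/2500 ≈ 0.865200
step 7 [7y] bond c/1=9/200: DF=(1114437/1000000 − 9/200·(0.980300+0.942000+0.936200+0.895500+0.890200+0.865200))/(1+9/200) = 2073/2500 ≈ 0.829200
step 8 [8y] swap r/1=917/35776: DF=(1 − 917/35776·(0.980300+0.942000+0.936200+0.895500+0.890200+0.865200+0.829200))/(1+917/35776) = 4083/5000 ≈ 0.816600

1 1 9803/10000
2 2 471/500
3 3 4681/5000
4 4 1791/2000
5 5 4451/5000
6 6 2163/2500
7 7 2073/2500
8 8 4083/5000
DF(8y) is solved at step 8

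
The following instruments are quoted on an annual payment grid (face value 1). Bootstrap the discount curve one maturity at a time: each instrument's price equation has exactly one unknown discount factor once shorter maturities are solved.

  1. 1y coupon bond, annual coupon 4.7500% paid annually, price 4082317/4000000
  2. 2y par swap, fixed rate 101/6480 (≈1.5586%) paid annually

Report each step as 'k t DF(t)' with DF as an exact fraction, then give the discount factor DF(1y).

step 1 [1y] bond c/1=19/400: DF=(4082317/4000000 − 19/400·(0))/(1+19/400) = 9743/10000 ≈ 0.974300
step 2 [2y] swap r/1=101/6480: DF=(1 − 101/6480·(0.974300))/(1+101/6480) = 9697/10000 ≈ 0.969700

1 1 9743/10000
2 2 9697/10000
DF(1y) = 9743/10000 ≈ 0.974300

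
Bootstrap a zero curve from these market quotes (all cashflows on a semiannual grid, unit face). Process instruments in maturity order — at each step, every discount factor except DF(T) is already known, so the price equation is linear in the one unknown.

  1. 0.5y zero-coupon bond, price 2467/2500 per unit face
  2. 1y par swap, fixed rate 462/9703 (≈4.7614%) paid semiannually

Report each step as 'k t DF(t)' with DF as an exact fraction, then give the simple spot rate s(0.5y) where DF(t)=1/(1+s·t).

1 1/2 2467/2500
2 1 4769/5000
s(0.5y) = (1/(2467/2500) − 1)/(1/2) = 66/2467 ≈ 2.6753%

step 1 [0.5y] zero: DF = P = 2467/2500 ≈ 0.986800
step 2 [1y] swap r/2=231/9703: DF=(1 − 231/9703·(0.986800))/(1+231/9703) = 4769/5000 ≈ 0.953800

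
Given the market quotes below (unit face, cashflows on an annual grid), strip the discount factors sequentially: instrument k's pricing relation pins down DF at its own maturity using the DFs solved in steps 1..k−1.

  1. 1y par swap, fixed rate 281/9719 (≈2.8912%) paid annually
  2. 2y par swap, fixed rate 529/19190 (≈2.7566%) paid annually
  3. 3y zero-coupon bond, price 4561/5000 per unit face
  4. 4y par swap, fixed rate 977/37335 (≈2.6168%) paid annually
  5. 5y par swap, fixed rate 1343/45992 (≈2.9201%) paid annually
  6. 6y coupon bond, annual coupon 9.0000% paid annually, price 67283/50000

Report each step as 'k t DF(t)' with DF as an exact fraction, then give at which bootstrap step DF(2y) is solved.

step 1 [1y] swap r/1=281/9719: DF=(1 − 281/9719·(0))/(1+281/9719) = 9719/10000 ≈ 0.971900
step 2 [2y] swap r/1=529/19190: DF=(1 − 529/19190·(0.971900))/(1+529/19190) = 9471/10000 ≈ 0.947100
step 3 [3y] zero: DF = P = 4561/5000 ≈ 0.912200
step 4 [4y] swap r/1=977/37335: DF=(1 − 977/37335·(0.971900+0.947100+0.912200))/(1+977/37335) = 9023/10000 ≈ 0.902300
step 5 [5y] swap r/1=1343/45992: DF=(1 − 1343/45992·(0.971900+0.947100+0.912200+0.902300))/(1+1343/45992) = 8657/10000 ≈ 0.865700
step 6 [6y] bond c/1=9/100: DF=(67283/50000 − 9/100·(0.971900+0.947100+0.912200+0.902300+0.865700))/(1+9/100) = 2137/2500 ≈ 0.854800

1 1 9719/10000
2 2 9471/10000
3 3 4561/5000
4 4 9023/10000
5 5 8657/10000
6 6 2137/2500
DF(2y) is solved at step 2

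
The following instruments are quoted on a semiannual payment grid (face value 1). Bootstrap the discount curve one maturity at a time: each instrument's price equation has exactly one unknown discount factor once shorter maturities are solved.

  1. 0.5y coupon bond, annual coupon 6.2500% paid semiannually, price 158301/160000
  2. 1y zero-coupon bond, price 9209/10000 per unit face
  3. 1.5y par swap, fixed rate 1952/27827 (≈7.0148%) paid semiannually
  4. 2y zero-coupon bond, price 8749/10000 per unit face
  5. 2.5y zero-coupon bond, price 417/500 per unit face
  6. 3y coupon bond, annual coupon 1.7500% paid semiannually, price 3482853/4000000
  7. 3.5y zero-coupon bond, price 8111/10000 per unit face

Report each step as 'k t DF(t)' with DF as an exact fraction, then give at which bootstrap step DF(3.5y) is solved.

1 1/2 4797/5000
2 1 9209/10000
3 3/2 564/625
4 2 8749/10000
5 5/2 417/500
6 3 4121/5000
7 7/2 8111/10000
DF(3.5y) is solved at step 7

step 1 [0.5y] bond c/2=1/32: DF=(158301/160000 − 1/32·(0))/(1+1/32) = 4797/5000 ≈ 0.959400
step 2 [1y] zero: DF = P = 9209/10000 ≈ 0.920900
step 3 [1.5y] swap r/2=976/27827: DF=(1 − 976/27827·(0.959400+0.920900))/(1+976/27827) = 564/625 ≈ 0.902400
step 4 [2y] zero: DF = P = 8749/10000 ≈ 0.874900
step 5 [2.5y] zero: DF = P = 417/500 ≈ 0.834000
step 6 [3y] bond c/2=7/800: DF=(3482853/4000000 − 7/800·(0.959400+0.920900+0.902400+0.874900+0.834000))/(1+7/800) = 4121/5000 ≈ 0.824200
step 7 [3.5y] zero: DF = P = 8111/10000 ≈ 0.811100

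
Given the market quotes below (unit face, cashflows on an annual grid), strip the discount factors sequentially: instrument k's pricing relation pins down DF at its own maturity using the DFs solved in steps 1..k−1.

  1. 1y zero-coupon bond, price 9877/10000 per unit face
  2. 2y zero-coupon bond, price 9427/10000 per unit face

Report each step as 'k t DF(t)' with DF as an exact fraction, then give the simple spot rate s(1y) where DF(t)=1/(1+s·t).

1 1 9877/10000
2 2 9427/10000
s(1y) = (1/(9877/10000) − 1)/(1) = 123/9877 ≈ 1.2453%

step 1 [1y] zero: DF = P = 9877/10000 ≈ 0.987700
step 2 [2y] zero: DF = P = 9427/10000 ≈ 0.942700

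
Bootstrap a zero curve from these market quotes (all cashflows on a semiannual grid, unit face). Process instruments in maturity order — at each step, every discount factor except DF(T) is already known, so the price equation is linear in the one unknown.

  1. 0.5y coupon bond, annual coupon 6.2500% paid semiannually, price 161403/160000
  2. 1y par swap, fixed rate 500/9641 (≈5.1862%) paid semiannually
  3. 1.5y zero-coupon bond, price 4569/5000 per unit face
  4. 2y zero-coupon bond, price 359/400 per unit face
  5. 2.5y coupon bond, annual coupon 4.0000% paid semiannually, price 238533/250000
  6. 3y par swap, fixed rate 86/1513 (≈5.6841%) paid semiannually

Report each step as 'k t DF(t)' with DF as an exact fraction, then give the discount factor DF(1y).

step 1 [0.5y] bond c/2=1/32: DF=(161403/160000 − 1/32·(0))/(1+1/32) = 4891/5000 ≈ 0.978200
step 2 [1y] swap r/2=250/9641: DF=(1 − 250/9641·(0.978200))/(1+250/9641) = 19/20 ≈ 0.950000
step 3 [1.5y] zero: DF = P = 4569/5000 ≈ 0.913800
step 4 [2y] zero: DF = P = 359/400 ≈ 0.897500
step 5 [2.5y] bond c/2=1/50: DF=(238533/250000 − 1/50·(0.978200+0.950000+0.913800+0.897500))/(1+1/50) = 8621/10000 ≈ 0.862100
step 6 [3y] swap r/2=43/1513: DF=(1 − 43/1513·(0.978200+0.950000+0.913800+0.897500+0.862100))/(1+43/1513) = 2113/2500 ≈ 0.845200

1 1/2 4891/5000
2 1 19/20
3 3/2 4569/5000
4 2 359/400
5 5/2 8621/10000
6 3 2113/2500
DF(1y) = 19/20 ≈ 0.950000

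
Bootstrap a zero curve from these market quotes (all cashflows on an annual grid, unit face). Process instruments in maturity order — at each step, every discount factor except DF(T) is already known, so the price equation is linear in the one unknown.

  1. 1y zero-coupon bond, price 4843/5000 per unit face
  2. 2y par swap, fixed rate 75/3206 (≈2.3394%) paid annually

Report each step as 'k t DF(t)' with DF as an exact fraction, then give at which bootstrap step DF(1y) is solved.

1 1 4843/5000
2 2 191/200
DF(1y) is solved at step 1

step 1 [1y] zero: DF = P = 4843/5000 ≈ 0.968600
step 2 [2y] swap r/1=75/3206: DF=(1 − 75/3206·(0.968600))/(1+75/3206) = 191/200 ≈ 0.955000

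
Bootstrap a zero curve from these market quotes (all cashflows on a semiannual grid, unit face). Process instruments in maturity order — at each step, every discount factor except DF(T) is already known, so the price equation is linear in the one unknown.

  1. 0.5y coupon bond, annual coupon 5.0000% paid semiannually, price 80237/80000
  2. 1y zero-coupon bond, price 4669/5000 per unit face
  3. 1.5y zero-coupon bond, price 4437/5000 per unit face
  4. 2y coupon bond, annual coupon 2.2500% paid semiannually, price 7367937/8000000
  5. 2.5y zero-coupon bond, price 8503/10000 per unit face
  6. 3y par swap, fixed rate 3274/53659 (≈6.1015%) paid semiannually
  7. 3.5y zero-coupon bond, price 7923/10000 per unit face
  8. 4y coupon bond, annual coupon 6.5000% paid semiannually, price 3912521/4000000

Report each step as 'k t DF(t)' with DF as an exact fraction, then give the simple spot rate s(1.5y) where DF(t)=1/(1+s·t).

step 1 [0.5y] bond c/2=1/40: DF=(80237/80000 − 1/40·(0))/(1+1/40) = 1957/2000 ≈ 0.978500
step 2 [1y] zero: DF = P = 4669/5000 ≈ 0.933800
step 3 [1.5y] zero: DF = P = 4437/5000 ≈ 0.887400
step 4 [2y] bond c/2=9/800: DF=(7367937/8000000 − 9/800·(0.978500+0.933800+0.887400))/(1+9/800) = 2199/2500 ≈ 0.879600
step 5 [2.5y] zero: DF = P = 8503/10000 ≈ 0.850300
step 6 [3y] swap r/2=1637/53659: DF=(1 − 1637/53659·(0.978500+0.933800+0.887400+0.879600+0.850300))/(1+1637/53659) = 8363/10000 ≈ 0.836300
step 7 [3.5y] zero: DF = P = 7923/10000 ≈ 0.792300
step 8 [4y] bond c/2=13/400: DF=(3912521/4000000 − 13/400·(0.978500+0.933800+0.887400+0.879600+0.850300+0.836300+0.792300))/(1+13/400) = 1507/2000 ≈ 0.753500

1 1/2 1957/2000
2 1 4669/5000
3 3/2 4437/5000
4 2 2199/2500
5 5/2 8503/10000
6 3 8363/10000
7 7/2 7923/10000
8 4 1507/2000
s(1.5y) = (1/(4437/5000) − 1)/(3/2) = 1126/13311 ≈ 8.4592%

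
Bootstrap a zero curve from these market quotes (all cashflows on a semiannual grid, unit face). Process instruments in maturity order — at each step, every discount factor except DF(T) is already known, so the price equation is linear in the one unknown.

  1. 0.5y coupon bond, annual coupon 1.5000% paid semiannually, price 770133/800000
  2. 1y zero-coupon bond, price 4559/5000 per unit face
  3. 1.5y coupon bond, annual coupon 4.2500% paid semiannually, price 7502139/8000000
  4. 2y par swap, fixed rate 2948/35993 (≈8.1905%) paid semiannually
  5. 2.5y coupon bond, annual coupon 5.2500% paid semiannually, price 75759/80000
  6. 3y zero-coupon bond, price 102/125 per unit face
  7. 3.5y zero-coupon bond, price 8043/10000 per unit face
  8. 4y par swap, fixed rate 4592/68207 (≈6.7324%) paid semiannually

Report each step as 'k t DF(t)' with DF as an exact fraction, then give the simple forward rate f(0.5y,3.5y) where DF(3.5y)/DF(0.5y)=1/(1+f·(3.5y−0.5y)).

1 1/2 1911/2000
2 1 4559/5000
3 3/2 4397/5000
4 2 4263/5000
5 5/2 8307/10000
6 3 102/125
7 7/2 8043/10000
8 4 963/1250
f(0.5y,3.5y) = ((1911/2000)/(8043/10000) − 1)/(3) = 24/383 ≈ 6.2663%

step 1 [0.5y] bond c/2=3/400: DF=(770133/800000 − 3/400·(0))/(1+3/400) = 1911/2000 ≈ 0.955500
step 2 [1y] zero: DF = P = 4559/5000 ≈ 0.911800
step 3 [1.5y] bond c/2=17/800: DF=(7502139/8000000 − 17/800·(0.955500+0.911800))/(1+17/800) = 4397/5000 ≈ 0.879400
step 4 [2y] swap r/2=1474/35993: DF=(1 − 1474/35993·(0.955500+0.911800+0.879400))/(1+1474/35993) = 4263/5000 ≈ 0.852600
step 5 [2.5y] bond c/2=21/800: DF=(75759/80000 − 21/800·(0.955500+0.911800+0.879400+0.852600))/(1+21/800) = 8307/10000 ≈ 0.830700
step 6 [3y] zero: DF = P = 102/125 ≈ 0.816000
step 7 [3.5y] zero: DF = P = 8043/10000 ≈ 0.804300
step 8 [4y] swap r/2=2296/68207: DF=(1 − 2296/68207·(0.955500+0.911800+0.879400+0.852600+0.830700+0.816000+0.804300))/(1+2296/68207) = 963/1250 ≈ 0.770400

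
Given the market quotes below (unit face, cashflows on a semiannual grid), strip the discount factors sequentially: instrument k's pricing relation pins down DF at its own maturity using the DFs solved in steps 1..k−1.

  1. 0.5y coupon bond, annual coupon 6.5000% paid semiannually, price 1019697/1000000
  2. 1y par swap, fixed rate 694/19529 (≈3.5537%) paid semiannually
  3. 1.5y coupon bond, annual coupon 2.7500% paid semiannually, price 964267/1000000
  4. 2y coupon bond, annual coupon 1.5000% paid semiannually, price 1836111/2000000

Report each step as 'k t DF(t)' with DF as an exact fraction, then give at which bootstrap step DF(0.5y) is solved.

1 1/2 2469/2500
2 1 9653/10000
3 3/2 9247/10000
4 2 4449/5000
DF(0.5y) is solved at step 1

step 1 [0.5y] bond c/2=13/400: DF=(1019697/1000000 − 13/400·(0))/(1+13/400) = 2469/2500 ≈ 0.987600
step 2 [1y] swap r/2=347/19529: DF=(1 − 347/19529·(0.987600))/(1+347/19529) = 9653/10000 ≈ 0.965300
step 3 [1.5y] bond c/2=11/800: DF=(964267/1000000 − 11/800·(0.987600+0.965300))/(1+11/800) = 9247/10000 ≈ 0.924700
step 4 [2y] bond c/2=3/400: DF=(1836111/2000000 − 3/400·(0.987600+0.965300+0.924700))/(1+3/400) = 4449/5000 ≈ 0.889800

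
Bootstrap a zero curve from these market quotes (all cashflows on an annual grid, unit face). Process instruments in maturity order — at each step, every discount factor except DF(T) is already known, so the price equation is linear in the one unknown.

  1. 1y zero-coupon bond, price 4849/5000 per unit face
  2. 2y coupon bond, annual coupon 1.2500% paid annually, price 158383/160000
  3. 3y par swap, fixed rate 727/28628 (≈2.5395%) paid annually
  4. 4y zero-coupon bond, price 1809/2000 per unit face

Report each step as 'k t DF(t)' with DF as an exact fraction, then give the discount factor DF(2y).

step 1 [1y] zero: DF = P = 4849/5000 ≈ 0.969800
step 2 [2y] bond c/1=1/80: DF=(158383/160000 − 1/80·(0.969800))/(1+1/80) = 9657/10000 ≈ 0.965700
step 3 [3y] swap r/1=727/28628: DF=(1 − 727/28628·(0.969800+0.965700))/(1+727/28628) = 9273/10000 ≈ 0.927300
step 4 [4y] zero: DF = P = 1809/2000 ≈ 0.904500

1 1 4849/5000
2 2 9657/10000
3 3 9273/10000
4 4 1809/2000
DF(2y) = 9657/10000 ≈ 0.965700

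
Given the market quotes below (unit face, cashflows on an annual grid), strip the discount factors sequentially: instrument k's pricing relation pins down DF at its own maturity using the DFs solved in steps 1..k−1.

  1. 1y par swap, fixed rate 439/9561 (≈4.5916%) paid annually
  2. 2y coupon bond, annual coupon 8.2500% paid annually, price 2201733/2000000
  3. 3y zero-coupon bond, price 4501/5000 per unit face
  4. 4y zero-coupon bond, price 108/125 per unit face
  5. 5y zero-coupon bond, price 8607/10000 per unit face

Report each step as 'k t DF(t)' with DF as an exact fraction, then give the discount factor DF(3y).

step 1 [1y] swap r/1=439/9561: DF=(1 − 439/9561·(0))/(1+439/9561) = 9561/10000 ≈ 0.956100
step 2 [2y] bond c/1=33/400: DF=(2201733/2000000 − 33/400·(0.956100))/(1+33/400) = 9441/10000 ≈ 0.944100
step 3 [3y] zero: DF = P = 4501/5000 ≈ 0.900200
step 4 [4y] zero: DF = P = 108/125 ≈ 0.864000
step 5 [5y] zero: DF = P = 8607/10000 ≈ 0.860700

1 1 9561/10000
2 2 9441/10000
3 3 4501/5000
4 4 108/125
5 5 8607/10000
DF(3y) = 4501/5000 ≈ 0.900200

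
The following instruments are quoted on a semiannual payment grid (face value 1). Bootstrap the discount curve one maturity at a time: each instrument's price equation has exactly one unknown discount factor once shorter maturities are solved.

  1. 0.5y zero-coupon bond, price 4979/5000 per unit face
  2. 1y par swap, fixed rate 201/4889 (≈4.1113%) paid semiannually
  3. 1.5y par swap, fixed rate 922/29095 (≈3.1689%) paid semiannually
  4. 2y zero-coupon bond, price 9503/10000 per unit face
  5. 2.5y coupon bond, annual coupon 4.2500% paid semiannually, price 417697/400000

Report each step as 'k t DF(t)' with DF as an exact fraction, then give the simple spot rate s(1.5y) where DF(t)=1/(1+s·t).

step 1 [0.5y] zero: DF = P = 4979/5000 ≈ 0.995800
step 2 [1y] swap r/2=201/9778: DF=(1 − 201/9778·(0.995800))/(1+201/9778) = 4799/5000 ≈ 0.959800
step 3 [1.5y] swap r/2=461/29095: DF=(1 − 461/29095·(0.995800+0.959800))/(1+461/29095) = 9539/10000 ≈ 0.953900
step 4 [2y] zero: DF = P = 9503/10000 ≈ 0.950300
step 5 [2.5y] bond c/2=17/800: DF=(417697/400000 − 17/800·(0.995800+0.959800+0.953900+0.950300))/(1+17/800) = 4711/5000 ≈ 0.942200

1 1/2 4979/5000
2 1 4799/5000
3 3/2 9539/10000
4 2 9503/10000
5 5/2 4711/5000
s(1.5y) = (1/(9539/10000) − 1)/(3/2) = 922/28617 ≈ 3.2219%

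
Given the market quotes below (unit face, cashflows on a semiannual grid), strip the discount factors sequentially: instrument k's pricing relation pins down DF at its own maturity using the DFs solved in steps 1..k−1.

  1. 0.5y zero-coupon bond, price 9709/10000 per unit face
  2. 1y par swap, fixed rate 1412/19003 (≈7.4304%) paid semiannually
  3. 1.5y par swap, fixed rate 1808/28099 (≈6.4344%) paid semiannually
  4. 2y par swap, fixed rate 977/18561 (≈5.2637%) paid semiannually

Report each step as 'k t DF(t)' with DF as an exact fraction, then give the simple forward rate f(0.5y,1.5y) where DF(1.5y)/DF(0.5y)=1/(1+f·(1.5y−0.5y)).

1 1/2 9709/10000
2 1 4647/5000
3 3/2 1137/1250
4 2 9023/10000
f(0.5y,1.5y) = ((9709/10000)/(1137/1250) − 1)/(1) = 613/9096 ≈ 6.7392%

step 1 [0.5y] zero: DF = P = 9709/10000 ≈ 0.970900
step 2 [1y] swap r/2=706/19003: DF=(1 − 706/19003·(0.970900))/(1+706/19003) = 4647/5000 ≈ 0.929400
step 3 [1.5y] swap r/2=904/28099: DF=(1 − 904/28099·(0.970900+0.929400))/(1+904/28099) = 1137/1250 ≈ 0.909600
step 4 [2y] swap r/2=977/37122: DF=(1 − 977/37122·(0.970900+0.929400+0.909600))/(1+977/37122) = 9023/10000 ≈ 0.902300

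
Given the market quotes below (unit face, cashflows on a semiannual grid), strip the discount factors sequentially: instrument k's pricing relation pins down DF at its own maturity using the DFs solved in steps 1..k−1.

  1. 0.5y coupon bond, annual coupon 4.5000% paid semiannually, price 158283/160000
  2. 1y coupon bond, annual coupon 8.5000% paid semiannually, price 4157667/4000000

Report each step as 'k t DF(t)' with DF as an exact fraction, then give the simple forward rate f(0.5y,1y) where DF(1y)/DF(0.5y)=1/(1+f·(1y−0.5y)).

step 1 [0.5y] bond c/2=9/400: DF=(158283/160000 − 9/400·(0))/(1+9/400) = 387/400 ≈ 0.967500
step 2 [1y] bond c/2=17/400: DF=(4157667/4000000 − 17/400·(0.967500))/(1+17/400) = 1197/1250 ≈ 0.957600

1 1/2 387/400
2 1 1197/1250
f(0.5y,1y) = ((387/400)/(1197/1250) − 1)/(1/2) = 11/532 ≈ 2.0677%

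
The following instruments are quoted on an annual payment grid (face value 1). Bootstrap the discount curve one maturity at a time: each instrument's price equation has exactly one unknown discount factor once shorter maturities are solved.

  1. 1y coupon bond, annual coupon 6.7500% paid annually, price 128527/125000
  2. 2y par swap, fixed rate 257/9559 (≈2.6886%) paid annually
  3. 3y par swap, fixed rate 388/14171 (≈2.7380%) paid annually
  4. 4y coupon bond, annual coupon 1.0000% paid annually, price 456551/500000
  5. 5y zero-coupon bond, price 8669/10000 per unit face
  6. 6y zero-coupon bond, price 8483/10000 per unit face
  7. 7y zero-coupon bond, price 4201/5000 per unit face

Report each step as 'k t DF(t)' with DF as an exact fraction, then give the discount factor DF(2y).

step 1 [1y] bond c/1=27/400: DF=(128527/125000 − 27/400·(0))/(1+27/400) = 602/625 ≈ 0.963200
step 2 [2y] swap r/1=257/9559: DF=(1 − 257/9559·(0.963200))/(1+257/9559) = 4743/5000 ≈ 0.948600
step 3 [3y] swap r/1=388/14171: DF=(1 − 388/14171·(0.963200+0.948600))/(1+388/14171) = 1153/1250 ≈ 0.922400
step 4 [4y] bond c/1=1/100: DF=(456551/500000 − 1/100·(0.963200+0.948600+0.922400))/(1+1/100) = 219/250 ≈ 0.876000
step 5 [5y] zero: DF = P = 8669/10000 ≈ 0.866900
step 6 [6y] zero: DF = P = 8483/10000 ≈ 0.848300
step 7 [7y] zero: DF = P = 4201/5000 ≈ 0.840200

1 1 602/625
2 2 4743/5000
3 3 1153/1250
4 4 219/250
5 5 8669/10000
6 6 8483/10000
7 7 4201/5000
DF(2y) = 4743/5000 ≈ 0.948600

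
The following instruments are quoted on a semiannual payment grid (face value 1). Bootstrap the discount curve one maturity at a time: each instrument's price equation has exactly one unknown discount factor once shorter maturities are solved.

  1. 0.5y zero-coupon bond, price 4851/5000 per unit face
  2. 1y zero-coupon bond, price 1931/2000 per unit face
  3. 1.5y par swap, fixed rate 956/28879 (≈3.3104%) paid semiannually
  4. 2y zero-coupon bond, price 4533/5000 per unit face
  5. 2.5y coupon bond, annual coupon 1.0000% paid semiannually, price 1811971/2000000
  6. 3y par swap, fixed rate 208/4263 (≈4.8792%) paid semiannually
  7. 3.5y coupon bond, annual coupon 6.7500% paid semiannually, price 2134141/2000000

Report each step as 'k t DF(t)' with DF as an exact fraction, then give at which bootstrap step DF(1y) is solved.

step 1 [0.5y] zero: DF = P = 4851/5000 ≈ 0.970200
step 2 [1y] zero: DF = P = 1931/2000 ≈ 0.965500
step 3 [1.5y] swap r/2=478/28879: DF=(1 − 478/28879·(0.970200+0.965500))/(1+478/28879) = 4761/5000 ≈ 0.952200
step 4 [2y] zero: DF = P = 4533/5000 ≈ 0.906600
step 5 [2.5y] bond c/2=1/200: DF=(1811971/2000000 − 1/200·(0.970200+0.965500+0.952200+0.906600))/(1+1/200) = 4413/5000 ≈ 0.882600
step 6 [3y] swap r/2=104/4263: DF=(1 − 104/4263·(0.970200+0.965500+0.952200+0.906600+0.882600))/(1+104/4263) = 1081/1250 ≈ 0.864800
step 7 [3.5y] bond c/2=27/800: DF=(2134141/2000000 − 27/800·(0.970200+0.965500+0.952200+0.906600+0.882600+0.864800))/(1+27/800) = 8513/10000 ≈ 0.851300

1 1/2 4851/5000
2 1 1931/2000
3 3/2 4761/5000
4 2 4533/5000
5 5/2 4413/5000
6 3 1081/1250
7 7/2 8513/10000
DF(1y) is solved at step 2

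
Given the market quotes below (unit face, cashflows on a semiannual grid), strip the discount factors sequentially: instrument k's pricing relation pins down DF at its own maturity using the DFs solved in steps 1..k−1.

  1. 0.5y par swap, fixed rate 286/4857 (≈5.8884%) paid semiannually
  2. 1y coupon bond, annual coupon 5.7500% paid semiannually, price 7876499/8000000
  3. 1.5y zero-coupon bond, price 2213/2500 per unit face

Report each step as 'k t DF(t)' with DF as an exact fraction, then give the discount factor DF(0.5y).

step 1 [0.5y] swap r/2=143/4857: DF=(1 − 143/4857·(0))/(1+143/4857) = 4857/5000 ≈ 0.971400
step 2 [1y] bond c/2=23/800: DF=(7876499/8000000 − 23/800·(0.971400))/(1+23/800) = 9299/10000 ≈ 0.929900
step 3 [1.5y] zero: DF = P = 2213/2500 ≈ 0.885200

1 1/2 4857/5000
2 1 9299/10000
3 3/2 2213/2500
DF(0.5y) = 4857/5000 ≈ 0.971400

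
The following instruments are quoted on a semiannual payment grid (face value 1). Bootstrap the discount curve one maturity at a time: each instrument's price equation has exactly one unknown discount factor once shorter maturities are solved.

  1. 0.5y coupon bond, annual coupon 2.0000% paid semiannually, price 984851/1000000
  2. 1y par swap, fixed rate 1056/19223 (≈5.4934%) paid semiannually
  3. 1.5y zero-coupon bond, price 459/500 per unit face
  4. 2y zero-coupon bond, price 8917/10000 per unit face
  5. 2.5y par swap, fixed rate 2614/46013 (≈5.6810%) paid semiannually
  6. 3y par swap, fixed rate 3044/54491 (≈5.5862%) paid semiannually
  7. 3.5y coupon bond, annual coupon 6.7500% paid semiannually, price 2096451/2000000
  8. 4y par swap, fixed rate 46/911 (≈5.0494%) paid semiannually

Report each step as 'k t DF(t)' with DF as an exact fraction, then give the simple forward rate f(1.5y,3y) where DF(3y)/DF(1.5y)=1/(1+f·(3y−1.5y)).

1 1/2 9751/10000
2 1 592/625
3 3/2 459/500
4 2 8917/10000
5 5/2 8693/10000
6 3 4239/5000
7 7/2 8361/10000
8 4 4103/5000
f(1.5y,3y) = ((459/500)/(4239/5000) − 1)/(3/2) = 26/471 ≈ 5.5202%

step 1 [0.5y] bond c/2=1/100: DF=(984851/1000000 − 1/100·(0))/(1+1/100) = 9751/10000 ≈ 0.975100
step 2 [1y] swap r/2=528/19223: DF=(1 − 528/19223·(0.975100))/(1+528/19223) = 592/625 ≈ 0.947200
step 3 [1.5y] zero: DF = P = 459/500 ≈ 0.918000
step 4 [2y] zero: DF = P = 8917/10000 ≈ 0.891700
step 5 [2.5y] swap r/2=1307/46013: DF=(1 − 1307/46013·(0.975100+0.947200+0.918000+0.891700))/(1+1307/46013) = 8693/10000 ≈ 0.869300
step 6 [3y] swap r/2=1522/54491: DF=(1 − 1522/54491·(0.975100+0.947200+0.918000+0.891700+0.869300))/(1+1522/54491) = 4239/5000 ≈ 0.847800
step 7 [3.5y] bond c/2=27/800: DF=(2096451/2000000 − 27/800·(0.975100+0.947200+0.918000+0.891700+0.869300+0.847800))/(1+27/800) = 8361/10000 ≈ 0.836100
step 8 [4y] swap r/2=23/911: DF=(1 − 23/911·(0.975100+0.947200+0.918000+0.891700+0.869300+0.847800+0.836100))/(1+23/911) = 4103/5000 ≈ 0.820600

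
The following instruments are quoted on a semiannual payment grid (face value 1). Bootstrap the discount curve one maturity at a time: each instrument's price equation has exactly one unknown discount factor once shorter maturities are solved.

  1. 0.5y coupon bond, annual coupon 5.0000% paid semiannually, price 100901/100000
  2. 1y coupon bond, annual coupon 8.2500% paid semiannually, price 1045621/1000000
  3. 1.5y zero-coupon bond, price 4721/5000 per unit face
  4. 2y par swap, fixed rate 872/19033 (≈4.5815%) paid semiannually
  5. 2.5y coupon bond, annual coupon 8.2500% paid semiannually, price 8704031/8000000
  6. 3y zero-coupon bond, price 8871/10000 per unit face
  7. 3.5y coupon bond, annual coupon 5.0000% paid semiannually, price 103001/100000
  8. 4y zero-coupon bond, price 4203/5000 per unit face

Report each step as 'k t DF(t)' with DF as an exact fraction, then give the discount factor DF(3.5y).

step 1 [0.5y] bond c/2=1/40: DF=(100901/100000 − 1/40·(0))/(1+1/40) = 2461/2500 ≈ 0.984400
step 2 [1y] bond c/2=33/800: DF=(1045621/1000000 − 33/800·(0.984400))/(1+33/800) = 2413/2500 ≈ 0.965200
step 3 [1.5y] zero: DF = P = 4721/5000 ≈ 0.944200
step 4 [2y] swap r/2=436/19033: DF=(1 − 436/19033·(0.984400+0.965200+0.944200))/(1+436/19033) = 1141/1250 ≈ 0.912800
step 5 [2.5y] bond c/2=33/800: DF=(8704031/8000000 − 33/800·(0.984400+0.965200+0.944200+0.912800))/(1+33/800) = 8941/10000 ≈ 0.894100
step 6 [3y] zero: DF = P = 8871/10000 ≈ 0.887100
step 7 [3.5y] bond c/2=1/40: DF=(103001/100000 − 1/40·(0.984400+0.965200+0.944200+0.912800+0.894100+0.887100))/(1+1/40) = 4343/5000 ≈ 0.868600
step 8 [4y] zero: DF = P = 4203/5000 ≈ 0.840600

1 1/2 2461/2500
2 1 2413/2500
3 3/2 4721/5000
4 2 1141/1250
5 5/2 8941/10000
6 3 8871/10000
7 7/2 4343/5000
8 4 4203/5000
DF(3.5y) = 4343/5000 ≈ 0.868600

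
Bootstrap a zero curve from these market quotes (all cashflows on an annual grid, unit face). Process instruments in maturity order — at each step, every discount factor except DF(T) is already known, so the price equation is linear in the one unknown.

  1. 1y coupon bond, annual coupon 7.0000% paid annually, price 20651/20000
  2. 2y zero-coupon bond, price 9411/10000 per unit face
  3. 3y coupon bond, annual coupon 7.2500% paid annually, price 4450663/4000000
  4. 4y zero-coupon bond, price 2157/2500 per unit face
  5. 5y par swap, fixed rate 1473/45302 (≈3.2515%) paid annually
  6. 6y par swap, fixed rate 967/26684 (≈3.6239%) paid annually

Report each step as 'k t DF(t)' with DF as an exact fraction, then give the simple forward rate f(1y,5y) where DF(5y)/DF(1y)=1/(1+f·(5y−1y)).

step 1 [1y] bond c/1=7/100: DF=(20651/20000 − 7/100·(0))/(1+7/100) = 193/200 ≈ 0.965000
step 2 [2y] zero: DF = P = 9411/10000 ≈ 0.941100
step 3 [3y] bond c/1=29/400: DF=(4450663/4000000 − 29/400·(0.965000+0.941100))/(1+29/400) = 4543/5000 ≈ 0.908600
step 4 [4y] zero: DF = P = 2157/2500 ≈ 0.862800
step 5 [5y] swap r/1=1473/45302: DF=(1 − 1473/45302·(0.965000+0.941100+0.908600+0.862800))/(1+1473/45302) = 8527/10000 ≈ 0.852700
step 6 [6y] swap r/1=967/26684: DF=(1 − 967/26684·(0.965000+0.941100+0.908600+0.862800+0.852700))/(1+967/26684) = 4033/5000 ≈ 0.806600

1 1 193/200
2 2 9411/10000
3 3 4543/5000
4 4 2157/2500
5 5 8527/10000
6 6 4033/5000
f(1y,5y) = ((193/200)/(8527/10000) − 1)/(4) = 1123/34108 ≈ 3.2925%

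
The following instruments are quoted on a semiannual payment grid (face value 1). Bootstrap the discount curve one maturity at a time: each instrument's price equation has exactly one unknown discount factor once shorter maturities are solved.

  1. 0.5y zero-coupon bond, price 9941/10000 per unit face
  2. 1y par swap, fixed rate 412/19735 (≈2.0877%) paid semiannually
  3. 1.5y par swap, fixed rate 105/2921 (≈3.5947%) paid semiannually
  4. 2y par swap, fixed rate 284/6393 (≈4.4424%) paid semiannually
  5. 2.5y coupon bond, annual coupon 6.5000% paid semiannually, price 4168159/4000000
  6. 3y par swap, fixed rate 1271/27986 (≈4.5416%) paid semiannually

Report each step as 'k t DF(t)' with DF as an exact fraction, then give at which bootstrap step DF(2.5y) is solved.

1 1/2 9941/10000
2 1 4897/5000
3 3/2 379/400
4 2 2287/2500
5 5/2 1777/2000
6 3 8729/10000
DF(2.5y) is solved at step 5

step 1 [0.5y] zero: DF = P = 9941/10000 ≈ 0.994100
step 2 [1y] swap r/2=206/19735: DF=(1 − 206/19735·(0.994100))/(1+206/19735) = 4897/5000 ≈ 0.979400
step 3 [1.5y] swap r/2=105/5842: DF=(1 − 105/5842·(0.994100+0.979400))/(1+105/5842) = 379/400 ≈ 0.947500
step 4 [2y] swap r/2=142/6393: DF=(1 − 142/6393·(0.994100+0.979400+0.947500))/(1+142/6393) = 2287/2500 ≈ 0.914800
step 5 [2.5y] bond c/2=13/400: DF=(4168159/4000000 − 13/400·(0.994100+0.979400+0.947500+0.914800))/(1+13/400) = 1777/2000 ≈ 0.888500
step 6 [3y] swap r/2=1271/55972: DF=(1 − 1271/55972·(0.994100+0.979400+0.947500+0.914800+0.888500))/(1+1271/55972) = 8729/10000 ≈ 0.872900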